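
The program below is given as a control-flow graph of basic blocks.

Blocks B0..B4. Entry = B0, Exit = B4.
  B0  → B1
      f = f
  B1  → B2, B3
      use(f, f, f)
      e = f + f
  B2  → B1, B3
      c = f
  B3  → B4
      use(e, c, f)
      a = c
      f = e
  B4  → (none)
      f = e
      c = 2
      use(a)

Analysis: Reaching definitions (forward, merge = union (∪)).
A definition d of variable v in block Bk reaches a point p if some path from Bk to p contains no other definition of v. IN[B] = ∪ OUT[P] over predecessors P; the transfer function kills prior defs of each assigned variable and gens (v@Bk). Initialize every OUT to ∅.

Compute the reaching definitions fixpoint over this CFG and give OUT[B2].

Per-block solution:
  B0:   IN={}   OUT={f@B0}
  B1:   IN={c@B2, e@B1, f@B0}   OUT={c@B2, e@B1, f@B0}
  B2:   IN={c@B2, e@B1, f@B0}   OUT={c@B2, e@B1, f@B0}
  B3:   IN={c@B2, e@B1, f@B0}   OUT={a@B3, c@B2, e@B1, f@B3}
  B4:   IN={a@B3, c@B2, e@B1, f@B3}   OUT={a@B3, c@B4, e@B1, f@B4}

Merge at B2: IN[B2] = OUT[B1] = {c@B2, e@B1, f@B0}
Applying B2's transfer function to that IN value gives OUT[B2] (row B2 above).

Answer: {c@B2, e@B1, f@B0}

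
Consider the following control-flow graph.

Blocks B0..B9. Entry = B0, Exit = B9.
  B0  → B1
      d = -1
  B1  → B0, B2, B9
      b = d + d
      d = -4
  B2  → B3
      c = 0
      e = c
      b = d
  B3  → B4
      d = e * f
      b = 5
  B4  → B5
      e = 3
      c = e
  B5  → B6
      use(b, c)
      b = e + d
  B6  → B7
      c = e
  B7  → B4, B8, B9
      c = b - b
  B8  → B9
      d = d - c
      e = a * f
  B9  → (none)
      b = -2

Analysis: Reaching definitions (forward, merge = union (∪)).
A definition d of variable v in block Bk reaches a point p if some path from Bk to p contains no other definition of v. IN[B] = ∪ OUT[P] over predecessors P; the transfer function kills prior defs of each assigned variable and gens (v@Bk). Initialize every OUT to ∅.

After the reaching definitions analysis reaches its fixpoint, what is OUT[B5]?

Converged values:
  B0:   IN={b@B1, d@B1}   OUT={b@B1, d@B0}
  B1:   IN={b@B1, d@B0}   OUT={b@B1, d@B1}
  B2:   IN={b@B1, d@B1}   OUT={b@B2, c@B2, d@B1, e@B2}
  B3:   IN={b@B2, c@B2, d@B1, e@B2}   OUT={b@B3, c@B2, d@B3, e@B2}
  B4:   IN={b@B3, b@B5, c@B2, c@B7, d@B3, e@B2, e@B4}   OUT={b@B3, b@B5, c@B4, d@B3, e@B4}
  B5:   IN={b@B3, b@B5, c@B4, d@B3, e@B4}   OUT={b@B5, c@B4, d@B3, e@B4}
  B6:   IN={b@B5, c@B4, d@B3, e@B4}   OUT={b@B5, c@B6, d@B3, e@B4}
  B7:   IN={b@B5, c@B6, d@B3, e@B4}   OUT={b@B5, c@B7, d@B3, e@B4}
  B8:   IN={b@B5, c@B7, d@B3, e@B4}   OUT={b@B5, c@B7, d@B8, e@B8}
  B9:   IN={b@B1, b@B5, c@B7, d@B1, d@B3, d@B8, e@B4, e@B8}   OUT={b@B9, c@B7, d@B1, d@B3, d@B8, e@B4, e@B8}

Merge at B5: IN[B5] = OUT[B4] = {b@B3, b@B5, c@B4, d@B3, e@B4}
Applying B5's transfer function to that IN value gives OUT[B5] (row B5 above).

Answer: {b@B5, c@B4, d@B3, e@B4}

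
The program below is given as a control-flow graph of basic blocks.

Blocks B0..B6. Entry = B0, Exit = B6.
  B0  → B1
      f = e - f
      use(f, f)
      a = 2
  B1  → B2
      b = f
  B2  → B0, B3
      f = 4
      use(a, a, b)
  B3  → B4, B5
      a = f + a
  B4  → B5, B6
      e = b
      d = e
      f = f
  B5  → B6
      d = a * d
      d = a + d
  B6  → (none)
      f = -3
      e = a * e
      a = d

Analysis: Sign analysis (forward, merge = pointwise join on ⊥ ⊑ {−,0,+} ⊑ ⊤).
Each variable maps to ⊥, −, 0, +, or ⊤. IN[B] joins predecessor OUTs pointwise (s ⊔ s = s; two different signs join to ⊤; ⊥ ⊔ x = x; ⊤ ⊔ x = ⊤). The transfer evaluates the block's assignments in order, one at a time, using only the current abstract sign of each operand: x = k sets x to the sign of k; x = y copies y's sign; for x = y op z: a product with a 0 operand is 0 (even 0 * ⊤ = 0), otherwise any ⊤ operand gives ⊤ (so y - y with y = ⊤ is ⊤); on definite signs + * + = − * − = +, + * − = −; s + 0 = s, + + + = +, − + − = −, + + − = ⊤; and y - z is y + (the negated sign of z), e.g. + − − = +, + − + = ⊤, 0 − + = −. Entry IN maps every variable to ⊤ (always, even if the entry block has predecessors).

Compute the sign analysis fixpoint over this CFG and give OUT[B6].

Converged values:
  B0:   IN=(all ⊤)   OUT={a:+; rest ⊤}
  B1:   IN={a:+; rest ⊤}   OUT={a:+; rest ⊤}
  B2:   IN={a:+; rest ⊤}   OUT={a:+, f:+; rest ⊤}
  B3:   IN={a:+, f:+; rest ⊤}   OUT={a:+, f:+; rest ⊤}
  B4:   IN={a:+, f:+; rest ⊤}   OUT={a:+, f:+; rest ⊤}
  B5:   IN={a:+, f:+; rest ⊤}   OUT={a:+, f:+; rest ⊤}
  B6:   IN={a:+, f:+; rest ⊤}   OUT={f:-; rest ⊤}

Merge at B6: IN[B6] = OUT[B4] ⊔ OUT[B5] = {a: +, b: ⊤, c: ⊤, d: ⊤, e: ⊤, f: +}
Applying B6's transfer function to that IN value gives OUT[B6] (row B6 above).

Answer: {a: ⊤, b: ⊤, c: ⊤, d: ⊤, e: ⊤, f: -}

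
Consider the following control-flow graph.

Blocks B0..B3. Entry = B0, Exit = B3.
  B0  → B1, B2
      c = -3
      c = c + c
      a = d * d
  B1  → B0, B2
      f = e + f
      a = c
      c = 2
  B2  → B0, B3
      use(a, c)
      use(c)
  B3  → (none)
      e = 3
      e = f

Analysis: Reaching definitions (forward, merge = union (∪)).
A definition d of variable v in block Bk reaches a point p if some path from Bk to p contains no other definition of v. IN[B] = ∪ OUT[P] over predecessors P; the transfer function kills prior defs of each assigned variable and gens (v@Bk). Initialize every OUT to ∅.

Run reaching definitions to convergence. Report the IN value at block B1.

Answer: {a@B0, c@B0, f@B1}

Working:
Converged values:
  B0:  IN={a@B0, a@B1, c@B0, c@B1, f@B1}  OUT={a@B0, c@B0, f@B1}
  B1:  IN={a@B0, c@B0, f@B1}  OUT={a@B1, c@B1, f@B1}
  B2:  IN={a@B0, a@B1, c@B0, c@B1, f@B1}  OUT={a@B0, a@B1, c@B0, c@B1, f@B1}
  B3:  IN={a@B0, a@B1, c@B0, c@B1, f@B1}  OUT={a@B0, a@B1, c@B0, c@B1, e@B3, f@B1}

Merge at B1: IN[B1] = OUT[B0] = {a@B0, c@B0, f@B1}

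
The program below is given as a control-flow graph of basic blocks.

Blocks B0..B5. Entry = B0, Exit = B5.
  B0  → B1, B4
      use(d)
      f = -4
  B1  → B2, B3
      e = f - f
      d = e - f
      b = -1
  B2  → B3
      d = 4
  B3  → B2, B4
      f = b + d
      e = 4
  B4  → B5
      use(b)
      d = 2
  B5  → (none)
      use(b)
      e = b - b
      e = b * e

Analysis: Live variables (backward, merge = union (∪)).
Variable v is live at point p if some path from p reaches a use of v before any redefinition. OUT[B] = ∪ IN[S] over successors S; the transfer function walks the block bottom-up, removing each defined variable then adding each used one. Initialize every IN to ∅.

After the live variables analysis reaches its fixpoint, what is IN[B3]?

Per-block solution:
  B0:   IN={b, d}   OUT={b, f}
  B1:   IN={f}   OUT={b, d}
  B2:   IN={b}   OUT={b, d}
  B3:   IN={b, d}   OUT={b}
  B4:   IN={b}   OUT={b}
  B5:   IN={b}   OUT={}

Merge at B3: OUT[B3] = IN[B2] ⊔ IN[B4] = {b}
Applying B3's transfer function to that OUT value gives IN[B3] (row B3 above).

Answer: {b, d}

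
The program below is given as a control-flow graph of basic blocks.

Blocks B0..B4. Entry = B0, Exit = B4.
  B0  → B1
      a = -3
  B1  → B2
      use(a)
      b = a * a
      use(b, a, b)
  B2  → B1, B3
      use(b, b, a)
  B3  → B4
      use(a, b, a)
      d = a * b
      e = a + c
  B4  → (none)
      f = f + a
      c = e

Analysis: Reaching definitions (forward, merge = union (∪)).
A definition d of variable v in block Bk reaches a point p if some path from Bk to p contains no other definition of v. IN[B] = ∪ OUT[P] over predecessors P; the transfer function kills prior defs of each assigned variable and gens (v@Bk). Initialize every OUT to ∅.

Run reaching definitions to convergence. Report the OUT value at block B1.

Answer: {a@B0, b@B1}

Derivation:
Converged values:
  B0:  IN={}  OUT={a@B0}
  B1:  IN={a@B0, b@B1}  OUT={a@B0, b@B1}
  B2:  IN={a@B0, b@B1}  OUT={a@B0, b@B1}
  B3:  IN={a@B0, b@B1}  OUT={a@B0, b@B1, d@B3, e@B3}
  B4:  IN={a@B0, b@B1, d@B3, e@B3}  OUT={a@B0, b@B1, c@B4, d@B3, e@B3, f@B4}

Merge at B1: IN[B1] = OUT[B0] ⊔ OUT[B2] = {a@B0, b@B1}
Applying B1's transfer function to that IN value gives OUT[B1] (row B1 above).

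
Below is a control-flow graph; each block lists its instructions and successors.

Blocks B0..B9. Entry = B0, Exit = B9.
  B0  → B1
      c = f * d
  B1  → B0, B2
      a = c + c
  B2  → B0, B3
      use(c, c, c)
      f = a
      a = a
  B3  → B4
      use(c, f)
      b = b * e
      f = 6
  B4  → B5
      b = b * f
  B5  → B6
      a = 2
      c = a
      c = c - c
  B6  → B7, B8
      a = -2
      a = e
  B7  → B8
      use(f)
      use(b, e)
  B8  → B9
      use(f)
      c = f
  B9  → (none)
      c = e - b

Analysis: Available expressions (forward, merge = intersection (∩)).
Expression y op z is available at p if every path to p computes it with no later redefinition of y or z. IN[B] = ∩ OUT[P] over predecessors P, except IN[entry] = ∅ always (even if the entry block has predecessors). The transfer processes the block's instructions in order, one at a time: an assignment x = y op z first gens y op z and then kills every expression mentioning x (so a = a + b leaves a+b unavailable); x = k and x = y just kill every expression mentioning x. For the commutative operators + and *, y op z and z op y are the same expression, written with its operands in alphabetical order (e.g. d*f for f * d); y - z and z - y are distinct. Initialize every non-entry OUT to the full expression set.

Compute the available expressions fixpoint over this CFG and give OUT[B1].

Answer: {c+c, d*f}

Trace:
Fixpoint table:
  B0:  IN={}  OUT={d*f}
  B1:  IN={d*f}  OUT={c+c, d*f}
  B2:  IN={c+c, d*f}  OUT={c+c}
  B3:  IN={c+c}  OUT={c+c}
  B4:  IN={c+c}  OUT={c+c}
  B5:  IN={c+c}  OUT={}
  B6:  IN={}  OUT={}
  B7:  IN={}  OUT={}
  B8:  IN={}  OUT={}
  B9:  IN={}  OUT={e-b}

Merge at B1: IN[B1] = OUT[B0] = {d*f}
Applying B1's transfer function to that IN value gives OUT[B1] (row B1 above).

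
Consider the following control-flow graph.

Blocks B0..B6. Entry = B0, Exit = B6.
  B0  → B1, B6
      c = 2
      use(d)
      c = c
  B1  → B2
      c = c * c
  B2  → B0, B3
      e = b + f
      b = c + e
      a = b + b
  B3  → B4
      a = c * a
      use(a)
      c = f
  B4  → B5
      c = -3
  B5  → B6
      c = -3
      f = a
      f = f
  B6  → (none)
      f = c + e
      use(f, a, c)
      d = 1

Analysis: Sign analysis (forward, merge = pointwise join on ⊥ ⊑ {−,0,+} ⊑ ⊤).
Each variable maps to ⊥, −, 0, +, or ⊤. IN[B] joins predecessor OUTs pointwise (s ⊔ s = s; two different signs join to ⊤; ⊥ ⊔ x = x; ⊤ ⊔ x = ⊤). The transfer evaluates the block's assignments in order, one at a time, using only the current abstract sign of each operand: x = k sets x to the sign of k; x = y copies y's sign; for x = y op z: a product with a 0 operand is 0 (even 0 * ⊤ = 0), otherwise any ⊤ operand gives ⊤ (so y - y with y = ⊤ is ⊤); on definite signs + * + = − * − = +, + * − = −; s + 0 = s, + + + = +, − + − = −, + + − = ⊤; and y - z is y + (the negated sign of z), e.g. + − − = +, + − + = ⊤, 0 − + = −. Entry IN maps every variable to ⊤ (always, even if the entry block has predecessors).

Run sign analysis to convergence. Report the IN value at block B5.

Fixpoint table:
  B0:   IN=(all ⊤)   OUT={c:+; rest ⊤}
  B1:   IN={c:+; rest ⊤}   OUT={c:+; rest ⊤}
  B2:   IN={c:+; rest ⊤}   OUT={c:+; rest ⊤}
  B3:   IN={c:+; rest ⊤}   OUT=(all ⊤)
  B4:   IN=(all ⊤)   OUT={c:-; rest ⊤}
  B5:   IN={c:-; rest ⊤}   OUT={c:-; rest ⊤}
  B6:   IN=(all ⊤)   OUT={d:+; rest ⊤}

Merge at B5: IN[B5] = OUT[B4] = {a: ⊤, b: ⊤, c: -, d: ⊤, e: ⊤, f: ⊤}

Answer: {a: ⊤, b: ⊤, c: -, d: ⊤, e: ⊤, f: ⊤}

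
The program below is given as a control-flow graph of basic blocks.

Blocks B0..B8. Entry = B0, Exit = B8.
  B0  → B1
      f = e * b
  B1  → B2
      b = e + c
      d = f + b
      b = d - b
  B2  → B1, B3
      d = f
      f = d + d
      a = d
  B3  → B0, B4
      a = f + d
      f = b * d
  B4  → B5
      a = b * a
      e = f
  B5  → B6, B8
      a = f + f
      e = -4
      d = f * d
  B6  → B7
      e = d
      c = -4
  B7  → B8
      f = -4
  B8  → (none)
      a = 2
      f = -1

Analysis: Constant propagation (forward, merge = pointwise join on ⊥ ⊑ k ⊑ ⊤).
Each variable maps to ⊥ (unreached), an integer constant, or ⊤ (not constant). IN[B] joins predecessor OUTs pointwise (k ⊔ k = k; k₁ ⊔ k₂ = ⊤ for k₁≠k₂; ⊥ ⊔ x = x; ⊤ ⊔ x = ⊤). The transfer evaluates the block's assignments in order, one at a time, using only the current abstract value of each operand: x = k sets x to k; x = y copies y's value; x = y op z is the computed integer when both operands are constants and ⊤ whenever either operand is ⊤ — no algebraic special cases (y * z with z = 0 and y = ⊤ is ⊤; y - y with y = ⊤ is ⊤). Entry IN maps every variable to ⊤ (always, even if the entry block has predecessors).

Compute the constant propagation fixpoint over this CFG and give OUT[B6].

Answer: {a: ⊤, b: ⊤, c: -4, d: ⊤, e: ⊤, f: ⊤}

Working:
Fixpoint table:
  B0:   IN=(all ⊤)   OUT=(all ⊤)
  B1:   IN=(all ⊤)   OUT=(all ⊤)
  B2:   IN=(all ⊤)   OUT=(all ⊤)
  B3:   IN=(all ⊤)   OUT=(all ⊤)
  B4:   IN=(all ⊤)   OUT=(all ⊤)
  B5:   IN=(all ⊤)   OUT={e:-4; rest ⊤}
  B6:   IN={e:-4; rest ⊤}   OUT={c:-4; rest ⊤}
  B7:   IN={c:-4; rest ⊤}   OUT={c:-4, f:-4; rest ⊤}
  B8:   IN=(all ⊤)   OUT={a:2, f:-1; rest ⊤}

Merge at B6: IN[B6] = OUT[B5] = {a: ⊤, b: ⊤, c: ⊤, d: ⊤, e: -4, f: ⊤}
Applying B6's transfer function to that IN value gives OUT[B6] (row B6 above).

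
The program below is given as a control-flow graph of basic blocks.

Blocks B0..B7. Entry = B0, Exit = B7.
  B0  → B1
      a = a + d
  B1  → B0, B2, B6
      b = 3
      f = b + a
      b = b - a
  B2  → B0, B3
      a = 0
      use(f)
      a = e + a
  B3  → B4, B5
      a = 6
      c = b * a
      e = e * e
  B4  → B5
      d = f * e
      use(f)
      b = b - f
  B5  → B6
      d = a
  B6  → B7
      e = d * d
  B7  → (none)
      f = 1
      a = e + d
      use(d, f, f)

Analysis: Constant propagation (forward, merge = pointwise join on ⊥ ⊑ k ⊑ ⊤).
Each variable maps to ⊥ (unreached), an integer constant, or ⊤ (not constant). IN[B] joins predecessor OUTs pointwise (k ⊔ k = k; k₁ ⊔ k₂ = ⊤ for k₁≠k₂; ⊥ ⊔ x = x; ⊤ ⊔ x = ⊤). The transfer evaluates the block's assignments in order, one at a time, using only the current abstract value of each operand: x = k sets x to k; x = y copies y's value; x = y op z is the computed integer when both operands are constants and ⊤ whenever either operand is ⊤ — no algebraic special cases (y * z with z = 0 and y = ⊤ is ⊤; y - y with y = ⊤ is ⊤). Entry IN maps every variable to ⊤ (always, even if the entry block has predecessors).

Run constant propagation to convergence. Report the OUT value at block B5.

Converged values:
  B0: | IN=(all ⊤) | OUT=(all ⊤)
  B1: | IN=(all ⊤) | OUT=(all ⊤)
  B2: | IN=(all ⊤) | OUT=(all ⊤)
  B3: | IN=(all ⊤) | OUT={a:6; rest ⊤}
  B4: | IN={a:6; rest ⊤} | OUT={a:6; rest ⊤}
  B5: | IN={a:6; rest ⊤} | OUT={a:6, d:6; rest ⊤}
  B6: | IN=(all ⊤) | OUT=(all ⊤)
  B7: | IN=(all ⊤) | OUT={f:1; rest ⊤}

Merge at B5: IN[B5] = OUT[B3] ⊔ OUT[B4] = {a: 6, b: ⊤, c: ⊤, d: ⊤, e: ⊤, f: ⊤}
Applying B5's transfer function to that IN value gives OUT[B5] (row B5 above).

Answer: {a: 6, b: ⊤, c: ⊤, d: 6, e: ⊤, f: ⊤}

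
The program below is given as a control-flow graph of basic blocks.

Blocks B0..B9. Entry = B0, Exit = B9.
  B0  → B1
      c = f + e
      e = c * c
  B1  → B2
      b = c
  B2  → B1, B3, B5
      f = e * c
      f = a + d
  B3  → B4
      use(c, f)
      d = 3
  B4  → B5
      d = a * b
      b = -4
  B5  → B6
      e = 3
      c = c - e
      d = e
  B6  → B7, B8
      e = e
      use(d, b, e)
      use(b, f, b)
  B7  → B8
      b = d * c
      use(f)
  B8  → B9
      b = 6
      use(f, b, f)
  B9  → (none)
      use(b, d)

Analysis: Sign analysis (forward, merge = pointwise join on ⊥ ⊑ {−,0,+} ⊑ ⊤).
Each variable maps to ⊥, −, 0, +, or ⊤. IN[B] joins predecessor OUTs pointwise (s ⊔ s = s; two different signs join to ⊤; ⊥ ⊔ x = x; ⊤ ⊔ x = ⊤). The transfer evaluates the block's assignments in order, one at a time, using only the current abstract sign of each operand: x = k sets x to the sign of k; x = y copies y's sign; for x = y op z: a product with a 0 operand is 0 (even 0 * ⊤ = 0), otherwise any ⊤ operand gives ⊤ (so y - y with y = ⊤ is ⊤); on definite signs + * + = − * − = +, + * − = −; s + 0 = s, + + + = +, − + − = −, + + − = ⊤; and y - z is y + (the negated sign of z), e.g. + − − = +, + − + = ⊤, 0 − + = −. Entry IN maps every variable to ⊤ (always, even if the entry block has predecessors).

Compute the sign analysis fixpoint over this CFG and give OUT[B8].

Converged values:
  B0:   IN=(all ⊤)   OUT=(all ⊤)
  B1:   IN=(all ⊤)   OUT=(all ⊤)
  B2:   IN=(all ⊤)   OUT=(all ⊤)
  B3:   IN=(all ⊤)   OUT={d:+; rest ⊤}
  B4:   IN={d:+; rest ⊤}   OUT={b:-; rest ⊤}
  B5:   IN=(all ⊤)   OUT={d:+, e:+; rest ⊤}
  B6:   IN={d:+, e:+; rest ⊤}   OUT={d:+, e:+; rest ⊤}
  B7:   IN={d:+, e:+; rest ⊤}   OUT={d:+, e:+; rest ⊤}
  B8:   IN={d:+, e:+; rest ⊤}   OUT={b:+, d:+, e:+; rest ⊤}
  B9:   IN={b:+, d:+, e:+; rest ⊤}   OUT={b:+, d:+, e:+; rest ⊤}

Merge at B8: IN[B8] = OUT[B6] ⊔ OUT[B7] = {a: ⊤, b: ⊤, c: ⊤, d: +, e: +, f: ⊤}
Applying B8's transfer function to that IN value gives OUT[B8] (row B8 above).

Answer: {a: ⊤, b: +, c: ⊤, d: +, e: +, f: ⊤}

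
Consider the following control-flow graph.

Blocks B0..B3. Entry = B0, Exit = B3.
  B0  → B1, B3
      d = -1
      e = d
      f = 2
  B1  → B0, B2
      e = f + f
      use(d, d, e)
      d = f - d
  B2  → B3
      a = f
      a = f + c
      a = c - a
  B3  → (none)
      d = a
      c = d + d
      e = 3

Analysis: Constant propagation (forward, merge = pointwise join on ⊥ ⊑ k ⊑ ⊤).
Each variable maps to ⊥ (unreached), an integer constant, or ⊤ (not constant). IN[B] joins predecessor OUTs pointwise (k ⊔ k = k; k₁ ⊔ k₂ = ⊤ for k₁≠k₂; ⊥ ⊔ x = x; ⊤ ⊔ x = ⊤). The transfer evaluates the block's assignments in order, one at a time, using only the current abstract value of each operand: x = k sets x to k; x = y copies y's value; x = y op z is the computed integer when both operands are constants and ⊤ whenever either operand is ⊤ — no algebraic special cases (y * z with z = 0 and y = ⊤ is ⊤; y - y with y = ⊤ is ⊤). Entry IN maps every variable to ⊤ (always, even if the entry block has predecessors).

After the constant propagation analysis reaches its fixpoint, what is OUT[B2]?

Per-block solution:
  B0:  IN=(all ⊤)  OUT={d:-1, e:-1, f:2; rest ⊤}
  B1:  IN={d:-1, e:-1, f:2; rest ⊤}  OUT={d:3, e:4, f:2; rest ⊤}
  B2:  IN={d:3, e:4, f:2; rest ⊤}  OUT={d:3, e:4, f:2; rest ⊤}
  B3:  IN={f:2; rest ⊤}  OUT={e:3, f:2; rest ⊤}

Merge at B2: IN[B2] = OUT[B1] = {a: ⊤, b: ⊤, c: ⊤, d: 3, e: 4, f: 2}
Applying B2's transfer function to that IN value gives OUT[B2] (row B2 above).

Answer: {a: ⊤, b: ⊤, c: ⊤, d: 3, e: 4, f: 2}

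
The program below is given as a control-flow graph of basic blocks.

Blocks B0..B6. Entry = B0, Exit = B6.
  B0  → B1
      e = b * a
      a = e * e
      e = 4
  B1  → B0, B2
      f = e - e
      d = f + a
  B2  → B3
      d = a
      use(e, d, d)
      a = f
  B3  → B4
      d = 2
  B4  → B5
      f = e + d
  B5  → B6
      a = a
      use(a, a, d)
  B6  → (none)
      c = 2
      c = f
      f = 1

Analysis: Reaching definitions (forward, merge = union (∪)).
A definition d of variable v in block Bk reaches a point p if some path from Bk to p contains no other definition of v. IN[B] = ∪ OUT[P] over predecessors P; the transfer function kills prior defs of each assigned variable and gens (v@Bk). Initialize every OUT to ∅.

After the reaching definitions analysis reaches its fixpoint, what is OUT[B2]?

Answer: {a@B2, d@B2, e@B0, f@B1}

Trace:
Converged values:
  B0:   IN={a@B0, d@B1, e@B0, f@B1}   OUT={a@B0, d@B1, e@B0, f@B1}
  B1:   IN={a@B0, d@B1, e@B0, f@B1}   OUT={a@B0, d@B1, e@B0, f@B1}
  B2:   IN={a@B0, d@B1, e@B0, f@B1}   OUT={a@B2, d@B2, e@B0, f@B1}
  B3:   IN={a@B2, d@B2, e@B0, f@B1}   OUT={a@B2, d@B3, e@B0, f@B1}
  B4:   IN={a@B2, d@B3, e@B0, f@B1}   OUT={a@B2, d@B3, e@B0, f@B4}
  B5:   IN={a@B2, d@B3, e@B0, f@B4}   OUT={a@B5, d@B3, e@B0, f@B4}
  B6:   IN={a@B5, d@B3, e@B0, f@B4}   OUT={a@B5, c@B6, d@B3, e@B0, f@B6}

Merge at B2: IN[B2] = OUT[B1] = {a@B0, d@B1, e@B0, f@B1}
Applying B2's transfer function to that IN value gives OUT[B2] (row B2 above).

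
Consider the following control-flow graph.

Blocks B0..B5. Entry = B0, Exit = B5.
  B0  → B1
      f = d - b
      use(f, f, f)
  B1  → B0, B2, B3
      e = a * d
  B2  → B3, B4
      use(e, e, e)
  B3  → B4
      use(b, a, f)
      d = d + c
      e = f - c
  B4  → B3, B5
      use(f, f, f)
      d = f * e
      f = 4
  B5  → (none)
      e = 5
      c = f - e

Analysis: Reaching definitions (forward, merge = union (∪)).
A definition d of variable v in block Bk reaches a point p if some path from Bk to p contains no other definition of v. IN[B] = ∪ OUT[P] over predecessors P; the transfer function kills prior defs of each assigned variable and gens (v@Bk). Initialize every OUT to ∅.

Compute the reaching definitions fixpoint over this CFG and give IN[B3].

Fixpoint table:
  B0:  IN={e@B1, f@B0}  OUT={e@B1, f@B0}
  B1:  IN={e@B1, f@B0}  OUT={e@B1, f@B0}
  B2:  IN={e@B1, f@B0}  OUT={e@B1, f@B0}
  B3:  IN={d@B4, e@B1, e@B3, f@B0, f@B4}  OUT={d@B3, e@B3, f@B0, f@B4}
  B4:  IN={d@B3, e@B1, e@B3, f@B0, f@B4}  OUT={d@B4, e@B1, e@B3, f@B4}
  B5:  IN={d@B4, e@B1, e@B3, f@B4}  OUT={c@B5, d@B4, e@B5, f@B4}

Merge at B3: IN[B3] = OUT[B1] ⊔ OUT[B2] ⊔ OUT[B4] = {d@B4, e@B1, e@B3, f@B0, f@B4}

Answer: {d@B4, e@B1, e@B3, f@B0, f@B4}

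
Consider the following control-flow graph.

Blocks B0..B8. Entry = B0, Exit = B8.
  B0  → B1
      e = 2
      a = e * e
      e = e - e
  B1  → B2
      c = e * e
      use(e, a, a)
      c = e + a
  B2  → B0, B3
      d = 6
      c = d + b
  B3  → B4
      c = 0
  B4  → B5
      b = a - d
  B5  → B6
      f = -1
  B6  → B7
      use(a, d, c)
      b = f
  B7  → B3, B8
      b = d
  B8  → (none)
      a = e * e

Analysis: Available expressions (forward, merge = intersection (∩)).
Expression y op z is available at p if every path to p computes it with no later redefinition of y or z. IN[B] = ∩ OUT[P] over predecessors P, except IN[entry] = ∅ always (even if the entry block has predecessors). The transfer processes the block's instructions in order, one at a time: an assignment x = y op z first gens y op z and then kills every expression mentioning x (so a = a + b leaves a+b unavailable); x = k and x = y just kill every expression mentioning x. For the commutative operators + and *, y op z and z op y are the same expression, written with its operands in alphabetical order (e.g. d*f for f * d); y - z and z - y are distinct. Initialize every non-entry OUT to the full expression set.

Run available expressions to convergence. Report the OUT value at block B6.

Converged values:
  B0:  IN={}  OUT={}
  B1:  IN={}  OUT={a+e, e*e}
  B2:  IN={a+e, e*e}  OUT={a+e, b+d, e*e}
  B3:  IN={a+e, e*e}  OUT={a+e, e*e}
  B4:  IN={a+e, e*e}  OUT={a+e, a-d, e*e}
  B5:  IN={a+e, a-d, e*e}  OUT={a+e, a-d, e*e}
  B6:  IN={a+e, a-d, e*e}  OUT={a+e, a-d, e*e}
  B7:  IN={a+e, a-d, e*e}  OUT={a+e, a-d, e*e}
  B8:  IN={a+e, a-d, e*e}  OUT={e*e}

Merge at B6: IN[B6] = OUT[B5] = {a+e, a-d, e*e}
Applying B6's transfer function to that IN value gives OUT[B6] (row B6 above).

Answer: {a+e, a-d, e*e}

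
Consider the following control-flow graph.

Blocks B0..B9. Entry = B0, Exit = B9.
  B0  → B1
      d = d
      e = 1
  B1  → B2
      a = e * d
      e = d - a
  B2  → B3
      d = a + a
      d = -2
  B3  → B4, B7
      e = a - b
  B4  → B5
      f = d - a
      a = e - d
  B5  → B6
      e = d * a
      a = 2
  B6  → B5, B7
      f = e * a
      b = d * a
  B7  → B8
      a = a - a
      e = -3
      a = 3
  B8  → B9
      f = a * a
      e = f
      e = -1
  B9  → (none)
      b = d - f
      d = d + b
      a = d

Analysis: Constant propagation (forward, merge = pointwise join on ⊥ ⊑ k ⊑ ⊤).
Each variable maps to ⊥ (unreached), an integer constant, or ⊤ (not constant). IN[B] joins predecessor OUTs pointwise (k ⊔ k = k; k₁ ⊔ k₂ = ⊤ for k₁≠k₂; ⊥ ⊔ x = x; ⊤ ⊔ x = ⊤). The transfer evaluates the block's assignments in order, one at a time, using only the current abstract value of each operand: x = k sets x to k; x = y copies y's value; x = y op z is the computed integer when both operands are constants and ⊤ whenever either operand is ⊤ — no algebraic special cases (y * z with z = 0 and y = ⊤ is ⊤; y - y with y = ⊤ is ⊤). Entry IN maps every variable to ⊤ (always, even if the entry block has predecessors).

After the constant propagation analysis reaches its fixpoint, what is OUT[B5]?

Answer: {a: 2, b: ⊤, c: ⊤, d: -2, e: ⊤, f: ⊤}

Derivation:
Fixpoint table:
  B0: | IN=(all ⊤) | OUT={e:1; rest ⊤}
  B1: | IN={e:1; rest ⊤} | OUT=(all ⊤)
  B2: | IN=(all ⊤) | OUT={d:-2; rest ⊤}
  B3: | IN={d:-2; rest ⊤} | OUT={d:-2; rest ⊤}
  B4: | IN={d:-2; rest ⊤} | OUT={d:-2; rest ⊤}
  B5: | IN={d:-2; rest ⊤} | OUT={a:2, d:-2; rest ⊤}
  B6: | IN={a:2, d:-2; rest ⊤} | OUT={a:2, b:-4, d:-2; rest ⊤}
  B7: | IN={d:-2; rest ⊤} | OUT={a:3, d:-2, e:-3; rest ⊤}
  B8: | IN={a:3, d:-2, e:-3; rest ⊤} | OUT={a:3, d:-2, e:-1, f:9; rest ⊤}
  B9: | IN={a:3, d:-2, e:-1, f:9; rest ⊤} | OUT={a:-13, b:-11, d:-13, e:-1, f:9; rest ⊤}

Merge at B5: IN[B5] = OUT[B4] ⊔ OUT[B6] = {a: ⊤, b: ⊤, c: ⊤, d: -2, e: ⊤, f: ⊤}
Applying B5's transfer function to that IN value gives OUT[B5] (row B5 above).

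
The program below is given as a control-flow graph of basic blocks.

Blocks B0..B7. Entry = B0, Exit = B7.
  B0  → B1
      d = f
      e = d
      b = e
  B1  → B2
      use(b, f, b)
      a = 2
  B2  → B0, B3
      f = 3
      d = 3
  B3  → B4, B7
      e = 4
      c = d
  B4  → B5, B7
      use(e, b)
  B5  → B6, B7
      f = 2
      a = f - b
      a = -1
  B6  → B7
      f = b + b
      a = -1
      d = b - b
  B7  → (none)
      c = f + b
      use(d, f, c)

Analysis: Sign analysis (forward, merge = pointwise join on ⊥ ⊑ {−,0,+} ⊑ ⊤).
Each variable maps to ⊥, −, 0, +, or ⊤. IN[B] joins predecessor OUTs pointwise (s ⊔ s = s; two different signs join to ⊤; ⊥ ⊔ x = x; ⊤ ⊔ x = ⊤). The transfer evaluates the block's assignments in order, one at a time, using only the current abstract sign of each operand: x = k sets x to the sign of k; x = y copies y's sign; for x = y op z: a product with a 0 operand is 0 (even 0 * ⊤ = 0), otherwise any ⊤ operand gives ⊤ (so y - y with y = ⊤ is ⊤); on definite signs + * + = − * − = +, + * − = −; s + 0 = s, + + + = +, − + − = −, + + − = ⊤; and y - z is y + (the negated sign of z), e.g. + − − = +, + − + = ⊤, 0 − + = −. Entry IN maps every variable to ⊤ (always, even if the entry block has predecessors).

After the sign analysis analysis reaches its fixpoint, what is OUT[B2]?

Answer: {a: +, b: ⊤, c: ⊤, d: +, e: ⊤, f: +}

Trace:
Converged values:
  B0:   IN=(all ⊤)   OUT=(all ⊤)
  B1:   IN=(all ⊤)   OUT={a:+; rest ⊤}
  B2:   IN={a:+; rest ⊤}   OUT={a:+, d:+, f:+; rest ⊤}
  B3:   IN={a:+, d:+, f:+; rest ⊤}   OUT={a:+, c:+, d:+, e:+, f:+; rest ⊤}
  B4:   IN={a:+, c:+, d:+, e:+, f:+; rest ⊤}   OUT={a:+, c:+, d:+, e:+, f:+; rest ⊤}
  B5:   IN={a:+, c:+, d:+, e:+, f:+; rest ⊤}   OUT={a:-, c:+, d:+, e:+, f:+; rest ⊤}
  B6:   IN={a:-, c:+, d:+, e:+, f:+; rest ⊤}   OUT={a:-, c:+, e:+; rest ⊤}
  B7:   IN={c:+, e:+; rest ⊤}   OUT={e:+; rest ⊤}

Merge at B2: IN[B2] = OUT[B1] = {a: +, b: ⊤, c: ⊤, d: ⊤, e: ⊤, f: ⊤}
Applying B2's transfer function to that IN value gives OUT[B2] (row B2 above).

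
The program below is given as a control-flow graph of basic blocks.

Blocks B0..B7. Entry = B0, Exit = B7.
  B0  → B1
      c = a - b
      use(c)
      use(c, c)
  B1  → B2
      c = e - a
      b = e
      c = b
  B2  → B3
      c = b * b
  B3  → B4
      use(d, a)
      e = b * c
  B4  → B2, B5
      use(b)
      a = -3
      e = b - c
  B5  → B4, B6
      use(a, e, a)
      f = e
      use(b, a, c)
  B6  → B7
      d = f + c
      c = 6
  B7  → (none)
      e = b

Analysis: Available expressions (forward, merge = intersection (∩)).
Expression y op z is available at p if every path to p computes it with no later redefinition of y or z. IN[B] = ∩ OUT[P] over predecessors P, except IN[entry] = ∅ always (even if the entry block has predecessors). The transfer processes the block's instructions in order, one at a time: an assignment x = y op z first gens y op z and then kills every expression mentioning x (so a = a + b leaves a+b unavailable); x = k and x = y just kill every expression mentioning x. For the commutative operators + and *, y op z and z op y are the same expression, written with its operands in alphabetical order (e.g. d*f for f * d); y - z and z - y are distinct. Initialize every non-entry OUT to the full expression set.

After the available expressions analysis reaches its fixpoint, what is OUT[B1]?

Answer: {e-a}

Working:
Per-block solution:
  B0:  IN={}  OUT={a-b}
  B1:  IN={a-b}  OUT={e-a}
  B2:  IN={}  OUT={b*b}
  B3:  IN={b*b}  OUT={b*b, b*c}
  B4:  IN={b*b, b*c}  OUT={b*b, b*c, b-c}
  B5:  IN={b*b, b*c, b-c}  OUT={b*b, b*c, b-c}
  B6:  IN={b*b, b*c, b-c}  OUT={b*b}
  B7:  IN={b*b}  OUT={b*b}

Merge at B1: IN[B1] = OUT[B0] = {a-b}
Applying B1's transfer function to that IN value gives OUT[B1] (row B1 above).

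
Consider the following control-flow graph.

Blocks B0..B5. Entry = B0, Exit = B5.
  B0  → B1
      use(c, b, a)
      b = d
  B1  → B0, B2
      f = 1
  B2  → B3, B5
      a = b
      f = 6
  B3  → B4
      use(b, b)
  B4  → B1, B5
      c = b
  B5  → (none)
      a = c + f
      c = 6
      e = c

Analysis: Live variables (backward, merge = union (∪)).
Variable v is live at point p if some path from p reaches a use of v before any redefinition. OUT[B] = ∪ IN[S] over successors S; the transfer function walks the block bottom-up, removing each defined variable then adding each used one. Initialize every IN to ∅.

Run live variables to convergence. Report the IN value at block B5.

Per-block solution:
  B0: | IN={a, b, c, d} | OUT={a, b, c, d}
  B1: | IN={a, b, c, d} | OUT={a, b, c, d}
  B2: | IN={b, c, d} | OUT={a, b, c, d, f}
  B3: | IN={a, b, d, f} | OUT={a, b, d, f}
  B4: | IN={a, b, d, f} | OUT={a, b, c, d, f}
  B5: | IN={c, f} | OUT={}

B5 is the boundary node: OUT[B5] = {}
Applying B5's transfer function to that OUT value gives IN[B5] (row B5 above).

Answer: {c, f}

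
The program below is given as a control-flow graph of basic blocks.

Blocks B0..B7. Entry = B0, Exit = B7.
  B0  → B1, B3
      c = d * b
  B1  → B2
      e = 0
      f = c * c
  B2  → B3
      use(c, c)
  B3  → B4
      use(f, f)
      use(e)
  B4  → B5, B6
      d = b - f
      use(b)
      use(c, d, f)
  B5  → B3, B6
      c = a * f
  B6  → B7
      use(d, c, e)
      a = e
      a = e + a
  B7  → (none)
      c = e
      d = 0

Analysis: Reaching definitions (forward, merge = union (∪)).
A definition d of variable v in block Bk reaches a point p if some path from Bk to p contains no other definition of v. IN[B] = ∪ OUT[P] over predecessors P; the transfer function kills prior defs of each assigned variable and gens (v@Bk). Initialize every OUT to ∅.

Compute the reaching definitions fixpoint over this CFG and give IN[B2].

Per-block solution:
  B0:   IN={}   OUT={c@B0}
  B1:   IN={c@B0}   OUT={c@B0, e@B1, f@B1}
  B2:   IN={c@B0, e@B1, f@B1}   OUT={c@B0, e@B1, f@B1}
  B3:   IN={c@B0, c@B5, d@B4, e@B1, f@B1}   OUT={c@B0, c@B5, d@B4, e@B1, f@B1}
  B4:   IN={c@B0, c@B5, d@B4, e@B1, f@B1}   OUT={c@B0, c@B5, d@B4, e@B1, f@B1}
  B5:   IN={c@B0, c@B5, d@B4, e@B1, f@B1}   OUT={c@B5, d@B4, e@B1, f@B1}
  B6:   IN={c@B0, c@B5, d@B4, e@B1, f@B1}   OUT={a@B6, c@B0, c@B5, d@B4, e@B1, f@B1}
  B7:   IN={a@B6, c@B0, c@B5, d@B4, e@B1, f@B1}   OUT={a@B6, c@B7, d@B7, e@B1, f@B1}

Merge at B2: IN[B2] = OUT[B1] = {c@B0, e@B1, f@B1}

Answer: {c@B0, e@B1, f@B1}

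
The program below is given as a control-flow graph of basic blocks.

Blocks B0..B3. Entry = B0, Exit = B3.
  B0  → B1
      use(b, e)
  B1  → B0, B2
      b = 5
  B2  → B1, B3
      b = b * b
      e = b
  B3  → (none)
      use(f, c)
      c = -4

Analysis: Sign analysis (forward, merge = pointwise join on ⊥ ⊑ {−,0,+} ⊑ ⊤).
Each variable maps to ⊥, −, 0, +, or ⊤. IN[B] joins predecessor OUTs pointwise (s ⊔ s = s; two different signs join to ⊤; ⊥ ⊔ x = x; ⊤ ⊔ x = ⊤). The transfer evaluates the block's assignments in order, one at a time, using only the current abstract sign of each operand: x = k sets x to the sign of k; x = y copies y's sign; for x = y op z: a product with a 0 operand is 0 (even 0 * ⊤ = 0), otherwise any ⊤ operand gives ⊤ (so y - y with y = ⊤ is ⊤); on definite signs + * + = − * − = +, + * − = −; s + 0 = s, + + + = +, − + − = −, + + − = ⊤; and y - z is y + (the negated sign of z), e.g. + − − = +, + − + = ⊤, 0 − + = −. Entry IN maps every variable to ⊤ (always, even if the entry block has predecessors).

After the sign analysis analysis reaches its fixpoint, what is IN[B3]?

Answer: {a: ⊤, b: +, c: ⊤, d: ⊤, e: +, f: ⊤}

Derivation:
Fixpoint table:
  B0:   IN=(all ⊤)   OUT=(all ⊤)
  B1:   IN=(all ⊤)   OUT={b:+; rest ⊤}
  B2:   IN={b:+; rest ⊤}   OUT={b:+, e:+; rest ⊤}
  B3:   IN={b:+, e:+; rest ⊤}   OUT={b:+, c:-, e:+; rest ⊤}

Merge at B3: IN[B3] = OUT[B2] = {a: ⊤, b: +, c: ⊤, d: ⊤, e: +, f: ⊤}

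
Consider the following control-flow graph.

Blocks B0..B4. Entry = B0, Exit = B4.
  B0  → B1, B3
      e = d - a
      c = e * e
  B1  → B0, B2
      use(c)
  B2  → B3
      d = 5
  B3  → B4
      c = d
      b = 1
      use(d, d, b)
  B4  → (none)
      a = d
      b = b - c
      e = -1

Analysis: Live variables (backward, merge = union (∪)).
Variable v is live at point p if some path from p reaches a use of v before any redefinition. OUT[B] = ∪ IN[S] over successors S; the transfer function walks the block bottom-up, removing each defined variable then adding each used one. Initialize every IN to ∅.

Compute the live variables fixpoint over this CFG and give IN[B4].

Fixpoint table:
  B0:  IN={a, d}  OUT={a, c, d}
  B1:  IN={a, c, d}  OUT={a, d}
  B2:  IN={}  OUT={d}
  B3:  IN={d}  OUT={b, c, d}
  B4:  IN={b, c, d}  OUT={}

B4 is the boundary node: OUT[B4] = {}
Applying B4's transfer function to that OUT value gives IN[B4] (row B4 above).

Answer: {b, c, d}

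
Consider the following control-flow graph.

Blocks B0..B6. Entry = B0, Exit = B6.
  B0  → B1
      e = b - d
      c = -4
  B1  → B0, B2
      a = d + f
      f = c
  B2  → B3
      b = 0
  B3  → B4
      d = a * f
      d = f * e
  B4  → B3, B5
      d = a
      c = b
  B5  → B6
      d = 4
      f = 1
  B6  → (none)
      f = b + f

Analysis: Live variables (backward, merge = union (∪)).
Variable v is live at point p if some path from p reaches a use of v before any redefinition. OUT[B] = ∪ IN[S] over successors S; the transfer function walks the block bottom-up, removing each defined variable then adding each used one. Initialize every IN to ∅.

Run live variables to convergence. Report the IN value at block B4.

Per-block solution:
  B0: | IN={b, d, f} | OUT={b, c, d, e, f}
  B1: | IN={b, c, d, e, f} | OUT={a, b, d, e, f}
  B2: | IN={a, e, f} | OUT={a, b, e, f}
  B3: | IN={a, b, e, f} | OUT={a, b, e, f}
  B4: | IN={a, b, e, f} | OUT={a, b, e, f}
  B5: | IN={b} | OUT={b, f}
  B6: | IN={b, f} | OUT={}

Merge at B4: OUT[B4] = IN[B3] ⊔ IN[B5] = {a, b, e, f}
Applying B4's transfer function to that OUT value gives IN[B4] (row B4 above).

Answer: {a, b, e, f}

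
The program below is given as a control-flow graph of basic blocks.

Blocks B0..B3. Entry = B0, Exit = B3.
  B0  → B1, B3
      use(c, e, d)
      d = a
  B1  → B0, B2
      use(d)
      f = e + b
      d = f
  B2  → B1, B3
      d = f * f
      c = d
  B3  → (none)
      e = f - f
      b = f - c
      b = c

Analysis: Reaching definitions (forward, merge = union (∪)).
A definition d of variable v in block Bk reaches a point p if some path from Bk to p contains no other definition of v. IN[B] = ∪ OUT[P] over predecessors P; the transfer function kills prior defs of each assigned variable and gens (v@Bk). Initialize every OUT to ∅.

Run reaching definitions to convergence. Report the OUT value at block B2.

Fixpoint table:
  B0:  IN={c@B2, d@B1, f@B1}  OUT={c@B2, d@B0, f@B1}
  B1:  IN={c@B2, d@B0, d@B2, f@B1}  OUT={c@B2, d@B1, f@B1}
  B2:  IN={c@B2, d@B1, f@B1}  OUT={c@B2, d@B2, f@B1}
  B3:  IN={c@B2, d@B0, d@B2, f@B1}  OUT={b@B3, c@B2, d@B0, d@B2, e@B3, f@B1}

Merge at B2: IN[B2] = OUT[B1] = {c@B2, d@B1, f@B1}
Applying B2's transfer function to that IN value gives OUT[B2] (row B2 above).

Answer: {c@B2, d@B2, f@B1}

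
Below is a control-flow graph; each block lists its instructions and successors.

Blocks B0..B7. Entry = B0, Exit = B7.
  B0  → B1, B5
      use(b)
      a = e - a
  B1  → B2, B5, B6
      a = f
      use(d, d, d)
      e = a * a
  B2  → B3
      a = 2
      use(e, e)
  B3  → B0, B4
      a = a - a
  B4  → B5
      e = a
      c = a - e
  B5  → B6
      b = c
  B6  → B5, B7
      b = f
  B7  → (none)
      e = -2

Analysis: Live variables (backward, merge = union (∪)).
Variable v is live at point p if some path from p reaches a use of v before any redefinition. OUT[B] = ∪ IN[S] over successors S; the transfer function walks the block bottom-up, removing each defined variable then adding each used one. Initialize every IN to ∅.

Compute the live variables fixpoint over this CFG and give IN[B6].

Per-block solution:
  B0:  IN={a, b, c, d, e, f}  OUT={b, c, d, f}
  B1:  IN={b, c, d, f}  OUT={b, c, d, e, f}
  B2:  IN={b, c, d, e, f}  OUT={a, b, c, d, e, f}
  B3:  IN={a, b, c, d, e, f}  OUT={a, b, c, d, e, f}
  B4:  IN={a, f}  OUT={c, f}
  B5:  IN={c, f}  OUT={c, f}
  B6:  IN={c, f}  OUT={c, f}
  B7:  IN={}  OUT={}

Merge at B6: OUT[B6] = IN[B5] ⊔ IN[B7] = {c, f}
Applying B6's transfer function to that OUT value gives IN[B6] (row B6 above).

Answer: {c, f}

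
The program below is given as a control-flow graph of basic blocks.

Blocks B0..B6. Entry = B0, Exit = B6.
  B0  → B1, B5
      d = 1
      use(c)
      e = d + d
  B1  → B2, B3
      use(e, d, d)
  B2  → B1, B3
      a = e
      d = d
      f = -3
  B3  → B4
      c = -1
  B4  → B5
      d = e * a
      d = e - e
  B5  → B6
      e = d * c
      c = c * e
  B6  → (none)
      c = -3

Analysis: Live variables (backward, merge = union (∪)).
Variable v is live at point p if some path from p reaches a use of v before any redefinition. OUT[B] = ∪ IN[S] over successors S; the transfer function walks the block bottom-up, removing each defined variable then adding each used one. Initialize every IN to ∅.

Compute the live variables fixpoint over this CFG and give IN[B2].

Answer: {d, e}

Derivation:
Fixpoint table:
  B0: | IN={a, c} | OUT={a, c, d, e}
  B1: | IN={a, d, e} | OUT={a, d, e}
  B2: | IN={d, e} | OUT={a, d, e}
  B3: | IN={a, e} | OUT={a, c, e}
  B4: | IN={a, c, e} | OUT={c, d}
  B5: | IN={c, d} | OUT={}
  B6: | IN={} | OUT={}

Merge at B2: OUT[B2] = IN[B1] ⊔ IN[B3] = {a, d, e}
Applying B2's transfer function to that OUT value gives IN[B2] (row B2 above).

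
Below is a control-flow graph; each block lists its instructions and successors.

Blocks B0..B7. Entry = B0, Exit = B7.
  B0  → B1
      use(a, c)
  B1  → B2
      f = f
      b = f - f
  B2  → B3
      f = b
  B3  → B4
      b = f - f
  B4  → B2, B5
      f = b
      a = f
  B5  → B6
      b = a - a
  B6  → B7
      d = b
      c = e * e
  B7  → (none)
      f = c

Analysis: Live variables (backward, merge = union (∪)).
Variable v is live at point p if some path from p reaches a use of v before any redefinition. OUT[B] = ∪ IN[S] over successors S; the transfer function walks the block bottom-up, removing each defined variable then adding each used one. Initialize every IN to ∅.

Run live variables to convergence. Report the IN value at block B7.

Converged values:
  B0:   IN={a, c, e, f}   OUT={e, f}
  B1:   IN={e, f}   OUT={b, e}
  B2:   IN={b, e}   OUT={e, f}
  B3:   IN={e, f}   OUT={b, e}
  B4:   IN={b, e}   OUT={a, b, e}
  B5:   IN={a, e}   OUT={b, e}
  B6:   IN={b, e}   OUT={c}
  B7:   IN={c}   OUT={}

B7 is the boundary node: OUT[B7] = {}
Applying B7's transfer function to that OUT value gives IN[B7] (row B7 above).

Answer: {c}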